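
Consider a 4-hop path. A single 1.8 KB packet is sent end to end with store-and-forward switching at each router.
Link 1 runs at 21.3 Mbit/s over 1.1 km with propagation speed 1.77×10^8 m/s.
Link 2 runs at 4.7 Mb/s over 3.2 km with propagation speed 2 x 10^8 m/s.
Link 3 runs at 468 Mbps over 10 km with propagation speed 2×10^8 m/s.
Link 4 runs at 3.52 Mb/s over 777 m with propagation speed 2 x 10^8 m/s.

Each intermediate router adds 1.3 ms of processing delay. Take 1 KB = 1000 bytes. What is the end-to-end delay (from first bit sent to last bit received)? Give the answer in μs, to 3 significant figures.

11800 μs

L = 14400 bits.
Transmission delays (L/R per hop): 676.056, 3063.83, 30.7692, 4090.91 μs; sum = 7861.56 μs.
Propagation delays (d/s per hop): 6.21469, 16, 50, 3.885 μs; sum = 76.0997 μs.
Processing at 3 router(s): 3 × 1.3 ms = 3900 μs.
End-to-end = 11800 μs.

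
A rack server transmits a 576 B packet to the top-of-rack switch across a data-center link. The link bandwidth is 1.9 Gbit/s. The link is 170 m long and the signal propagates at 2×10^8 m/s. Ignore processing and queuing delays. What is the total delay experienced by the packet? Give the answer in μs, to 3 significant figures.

3.28 μs

L = 576 × 8 = 4608 bits.
Transmission delay = L/R = 4608 / 1900000000 = 2.42526 μs.
Propagation delay = d/s = 170 m / 200000000 m/s = 0.85 μs.
Total = 3.28 μs.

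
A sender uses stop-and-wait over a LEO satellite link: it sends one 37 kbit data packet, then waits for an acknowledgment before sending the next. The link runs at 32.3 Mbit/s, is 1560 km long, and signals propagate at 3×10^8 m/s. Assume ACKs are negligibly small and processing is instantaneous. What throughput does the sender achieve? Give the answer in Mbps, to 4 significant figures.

t_tx = L/R = 37000/3.23e+07 = 0.00114551 s.
t_prop = 1560000/300000000 = 0.0052 s; RTT = 0.0104 s.
Cycle = t_tx + RTT = 0.0115455 s.
Throughput = L / cycle = 37000 / 0.0115455 = 3.205 Mbps.

3.205 Mbps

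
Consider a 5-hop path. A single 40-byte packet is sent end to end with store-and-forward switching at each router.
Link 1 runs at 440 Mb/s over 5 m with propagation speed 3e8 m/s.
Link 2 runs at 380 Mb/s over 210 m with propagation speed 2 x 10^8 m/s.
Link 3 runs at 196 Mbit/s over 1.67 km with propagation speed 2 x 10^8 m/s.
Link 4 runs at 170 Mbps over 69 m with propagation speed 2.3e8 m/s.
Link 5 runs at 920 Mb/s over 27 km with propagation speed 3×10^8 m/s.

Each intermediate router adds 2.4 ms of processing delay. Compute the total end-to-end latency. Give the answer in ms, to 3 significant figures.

L = 40 × 8 = 320 bits.
Transmission delays (L/R per hop): 0.000727273, 0.000842105, 0.00163265, 0.00188235, 0.000347826 ms; sum = 0.00543221 ms.
Propagation delays (d/s per hop): 1.66667e-05, 0.00105, 0.00835, 0.0003, 0.09 ms; sum = 0.0997167 ms.
Processing at 4 router(s): 4 × 2.4 ms = 9.6 ms.
End-to-end = 9.71 ms.

9.71 ms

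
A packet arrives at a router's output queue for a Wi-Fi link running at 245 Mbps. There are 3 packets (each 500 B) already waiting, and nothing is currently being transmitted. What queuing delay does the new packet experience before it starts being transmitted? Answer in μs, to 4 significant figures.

Each queued packet: L/R = 4000/245000000 = 16.3265 μs.
3 queued → 48.9796 μs.
Queuing delay = 48.98 μs.

48.98 μs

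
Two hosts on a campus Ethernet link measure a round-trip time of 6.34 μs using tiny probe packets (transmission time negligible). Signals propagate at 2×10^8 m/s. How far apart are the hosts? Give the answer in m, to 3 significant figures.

One-way propagation = RTT/2 = 3.17 μs.
d = s × t = 200000000 × 3.17e-06 = 634 m.

634 m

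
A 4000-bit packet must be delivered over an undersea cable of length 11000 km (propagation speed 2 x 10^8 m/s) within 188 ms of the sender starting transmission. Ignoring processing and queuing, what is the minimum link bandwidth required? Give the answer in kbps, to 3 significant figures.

30.1 kbps

Propagation delay = 11000000 / 200000000 = 55 ms.
Transmission budget = 188 − 55 = 133 ms.
R ≥ L / t_tx = 4000 bits / 0.133 s = 30.1 kbps.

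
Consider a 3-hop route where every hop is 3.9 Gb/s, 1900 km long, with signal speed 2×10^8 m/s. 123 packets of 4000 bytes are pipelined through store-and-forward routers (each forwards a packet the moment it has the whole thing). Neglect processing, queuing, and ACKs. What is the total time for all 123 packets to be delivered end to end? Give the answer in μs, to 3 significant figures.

Per-hop transmission t_tx = L/R = 32000/3900000000 = 8.20513 μs.
Per-hop propagation t_prop = 1900000/200000000 = 9500 μs.
Pipeline fill: first packet needs 3·t_tx to clear all hops; remaining 122 packets each add one t_tx.
Total = (3+123-1)·t_tx + 3·t_prop = 125·8.20513 + 3·9500 = 29500 μs.

29500 μs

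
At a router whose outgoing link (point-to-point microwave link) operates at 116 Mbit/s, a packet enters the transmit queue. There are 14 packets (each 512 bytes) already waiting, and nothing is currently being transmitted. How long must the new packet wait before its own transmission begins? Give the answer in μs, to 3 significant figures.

494 μs

Each queued packet: L/R = 4096/116000000 = 35.3103 μs.
14 queued → 494.345 μs.
Queuing delay = 494 μs.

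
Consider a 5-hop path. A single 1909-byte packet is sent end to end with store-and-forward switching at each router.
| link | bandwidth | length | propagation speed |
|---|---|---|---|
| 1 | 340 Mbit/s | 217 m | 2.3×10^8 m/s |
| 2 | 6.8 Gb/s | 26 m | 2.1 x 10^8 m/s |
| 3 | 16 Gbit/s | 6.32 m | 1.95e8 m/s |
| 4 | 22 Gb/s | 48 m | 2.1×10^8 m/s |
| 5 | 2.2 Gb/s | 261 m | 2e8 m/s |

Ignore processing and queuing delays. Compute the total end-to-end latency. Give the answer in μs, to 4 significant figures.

L = 1909 × 8 = 15272 bits.
Transmission delays (L/R per hop): 44.9176, 2.24588, 0.9545, 0.694182, 6.94182 μs; sum = 55.754 μs.
Propagation delays (d/s per hop): 0.943478, 0.12381, 0.0324103, 0.228571, 1.305 μs; sum = 2.63327 μs.
End-to-end = 58.39 μs.

58.39 μs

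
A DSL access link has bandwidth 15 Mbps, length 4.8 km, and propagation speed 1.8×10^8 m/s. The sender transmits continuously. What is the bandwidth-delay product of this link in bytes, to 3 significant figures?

50.0 bytes

Propagation delay = 4800 / 180000000 = 2.66667e-05 s.
BDP = R × t_prop = 15000000 × 2.66667e-05 = 400 bits.
In bytes: 400/8 = 50.0 bytes.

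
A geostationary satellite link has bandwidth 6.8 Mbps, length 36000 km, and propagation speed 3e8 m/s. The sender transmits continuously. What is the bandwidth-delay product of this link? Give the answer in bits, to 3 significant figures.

Propagation delay = 36000000 / 300000000 = 0.12 s.
BDP = R × t_prop = 6800000 × 0.12 = 816000 bits.

816000 bits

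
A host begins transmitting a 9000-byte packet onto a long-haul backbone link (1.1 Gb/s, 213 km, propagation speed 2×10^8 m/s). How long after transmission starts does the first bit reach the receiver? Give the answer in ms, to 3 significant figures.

First bit experiences only propagation delay: d/s = 213000/200000000 = 1.07 ms.

1.07 ms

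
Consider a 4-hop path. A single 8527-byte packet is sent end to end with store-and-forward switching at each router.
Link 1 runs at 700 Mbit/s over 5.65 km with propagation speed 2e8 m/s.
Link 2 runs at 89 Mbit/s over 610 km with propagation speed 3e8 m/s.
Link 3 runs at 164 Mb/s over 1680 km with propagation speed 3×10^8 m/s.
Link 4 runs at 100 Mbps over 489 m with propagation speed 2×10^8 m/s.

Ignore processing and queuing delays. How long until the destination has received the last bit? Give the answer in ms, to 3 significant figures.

9.63 ms

L = 8527 × 8 = 68216 bits.
Transmission delays (L/R per hop): 0.0974514, 0.766472, 0.415951, 0.68216 ms; sum = 1.96203 ms.
Propagation delays (d/s per hop): 0.02825, 2.03333, 5.6, 0.002445 ms; sum = 7.66403 ms.
End-to-end = 9.63 ms.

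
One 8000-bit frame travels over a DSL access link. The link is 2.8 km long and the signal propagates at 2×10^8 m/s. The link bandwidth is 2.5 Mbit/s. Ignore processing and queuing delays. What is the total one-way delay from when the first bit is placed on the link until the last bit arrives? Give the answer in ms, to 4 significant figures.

Transmission delay = L/R = 8000 / 2500000 = 3.2 ms.
Propagation delay = d/s = 2800 m / 200000000 m/s = 0.014 ms.
Total = 3.214 ms.

3.214 ms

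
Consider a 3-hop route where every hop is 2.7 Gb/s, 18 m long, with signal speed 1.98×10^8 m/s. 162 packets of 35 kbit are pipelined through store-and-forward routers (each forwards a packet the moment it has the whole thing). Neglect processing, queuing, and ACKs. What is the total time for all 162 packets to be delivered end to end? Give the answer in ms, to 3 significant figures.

Per-hop transmission t_tx = L/R = 35000/2700000000 = 0.012963 ms.
Per-hop propagation t_prop = 18/198000000 = 9.09091e-05 ms.
Pipeline fill: first packet needs 3·t_tx to clear all hops; remaining 161 packets each add one t_tx.
Total = (3+162-1)·t_tx + 3·t_prop = 164·0.012963 + 3·9.09091e-05 = 2.13 ms.

2.13 ms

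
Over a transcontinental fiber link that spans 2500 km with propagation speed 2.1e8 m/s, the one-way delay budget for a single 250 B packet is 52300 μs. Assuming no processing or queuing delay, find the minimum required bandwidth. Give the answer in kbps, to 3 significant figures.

49.5 kbps

L = 2000 bits.
Propagation delay = 2500000 / 210000000 = 11904.8 μs.
Transmission budget = 52300 − 11904.8 = 40395.2 μs.
R ≥ L / t_tx = 2000 bits / 0.0403952 s = 49.5 kbps.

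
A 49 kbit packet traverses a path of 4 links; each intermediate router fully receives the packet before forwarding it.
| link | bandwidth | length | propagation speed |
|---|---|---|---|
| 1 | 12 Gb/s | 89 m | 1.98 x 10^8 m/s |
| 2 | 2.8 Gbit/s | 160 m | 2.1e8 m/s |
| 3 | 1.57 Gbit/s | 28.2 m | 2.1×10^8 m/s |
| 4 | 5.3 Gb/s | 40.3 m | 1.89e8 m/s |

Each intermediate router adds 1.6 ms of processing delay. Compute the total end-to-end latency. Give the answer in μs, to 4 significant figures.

L = 49000 bits.
Transmission delays (L/R per hop): 4.08333, 17.5, 31.2102, 9.24528 μs; sum = 62.0388 μs.
Propagation delays (d/s per hop): 0.449495, 0.761905, 0.134286, 0.213228 μs; sum = 1.55891 μs.
Processing at 3 router(s): 3 × 1.6 ms = 4800 μs.
End-to-end = 4864 μs.

4864 μs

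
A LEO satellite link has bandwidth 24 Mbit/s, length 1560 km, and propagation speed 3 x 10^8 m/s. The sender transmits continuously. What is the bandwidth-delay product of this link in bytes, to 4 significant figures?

Propagation delay = 1560000 / 300000000 = 0.0052 s.
BDP = R × t_prop = 24000000 × 0.0052 = 124800 bits.
In bytes: 124800/8 = 15600 bytes.

15600 bytes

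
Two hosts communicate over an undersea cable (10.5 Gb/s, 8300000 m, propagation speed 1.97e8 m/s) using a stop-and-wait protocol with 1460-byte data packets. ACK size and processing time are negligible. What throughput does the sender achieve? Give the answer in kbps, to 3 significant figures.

139 kbps

t_tx = L/R = 11680/10500000000 = 1.11238e-06 s.
t_prop = 8300000/197000000 = 0.042132 s; RTT = 0.084264 s.
Cycle = t_tx + RTT = 0.0842651 s.
Throughput = L / cycle = 11680 / 0.0842651 = 139 kbps.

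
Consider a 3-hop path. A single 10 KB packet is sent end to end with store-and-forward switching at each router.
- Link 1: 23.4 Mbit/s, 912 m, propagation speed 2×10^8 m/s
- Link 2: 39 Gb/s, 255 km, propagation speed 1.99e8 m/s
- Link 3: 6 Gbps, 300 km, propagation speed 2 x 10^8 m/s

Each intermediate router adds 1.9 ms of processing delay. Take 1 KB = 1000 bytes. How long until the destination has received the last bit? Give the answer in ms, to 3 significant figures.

L = 80000 bits.
Transmission delays (L/R per hop): 3.4188, 0.00205128, 0.0133333 ms; sum = 3.43419 ms.
Propagation delays (d/s per hop): 0.00456, 1.28141, 1.5 ms; sum = 2.78597 ms.
Processing at 2 router(s): 2 × 1.9 ms = 3.8 ms.
End-to-end = 10.0 ms.

10.0 ms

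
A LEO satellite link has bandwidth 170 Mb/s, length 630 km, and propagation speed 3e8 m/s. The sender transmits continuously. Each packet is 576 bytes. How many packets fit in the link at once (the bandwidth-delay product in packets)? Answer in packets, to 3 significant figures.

Propagation delay = 630000 / 300000000 = 0.0021 s.
BDP = R × t_prop = 170000000 × 0.0021 = 357000 bits.
In packets of 4608 bits: 77.5 packets.

77.5 packets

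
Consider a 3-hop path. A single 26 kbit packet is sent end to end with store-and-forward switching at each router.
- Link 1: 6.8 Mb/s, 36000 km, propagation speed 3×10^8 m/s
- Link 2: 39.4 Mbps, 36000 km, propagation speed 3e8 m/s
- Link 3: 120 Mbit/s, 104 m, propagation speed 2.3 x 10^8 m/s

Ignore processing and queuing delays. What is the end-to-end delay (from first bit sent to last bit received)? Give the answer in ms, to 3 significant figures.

245 ms

L = 26000 bits.
Transmission delays (L/R per hop): 3.82353, 0.659898, 0.216667 ms; sum = 4.70009 ms.
Propagation delays (d/s per hop): 120, 120, 0.000452174 ms; sum = 240 ms.
End-to-end = 245 ms.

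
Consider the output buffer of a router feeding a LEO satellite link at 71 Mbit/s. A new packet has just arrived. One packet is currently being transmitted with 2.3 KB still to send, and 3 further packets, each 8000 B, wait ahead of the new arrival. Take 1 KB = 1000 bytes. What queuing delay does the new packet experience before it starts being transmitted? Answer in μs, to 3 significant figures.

2960 μs

Each queued packet: L/R = 64000/71000000 = 901.408 μs.
3 queued → 2704.23 μs.
Plus remaining 18400 bits of current packet: 259.155 μs.
Queuing delay = 2960 μs.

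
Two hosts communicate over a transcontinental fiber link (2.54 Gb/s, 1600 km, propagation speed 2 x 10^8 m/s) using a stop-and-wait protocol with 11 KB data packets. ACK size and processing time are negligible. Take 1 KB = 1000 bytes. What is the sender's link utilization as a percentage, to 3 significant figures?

0.216 %

t_tx = L/R = 88000/2540000000 = 3.46457e-05 s.
t_prop = 1600000/200000000 = 0.008 s; RTT = 0.016 s.
Cycle = t_tx + RTT = 0.0160346 s.
Utilization = t_tx / cycle = 3.46457e-05/0.0160346 = 0.216 %.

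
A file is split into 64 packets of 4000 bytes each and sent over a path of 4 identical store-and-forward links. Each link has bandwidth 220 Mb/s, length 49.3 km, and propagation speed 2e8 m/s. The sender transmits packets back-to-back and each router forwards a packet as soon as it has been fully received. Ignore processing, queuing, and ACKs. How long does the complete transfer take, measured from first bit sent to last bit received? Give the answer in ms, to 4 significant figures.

10.73 ms

Per-hop transmission t_tx = L/R = 32000/220000000 = 0.145455 ms.
Per-hop propagation t_prop = 49300/200000000 = 0.2465 ms.
Pipeline fill: first packet needs 4·t_tx to clear all hops; remaining 63 packets each add one t_tx.
Total = (4+64-1)·t_tx + 4·t_prop = 67·0.145455 + 4·0.2465 = 10.73 ms.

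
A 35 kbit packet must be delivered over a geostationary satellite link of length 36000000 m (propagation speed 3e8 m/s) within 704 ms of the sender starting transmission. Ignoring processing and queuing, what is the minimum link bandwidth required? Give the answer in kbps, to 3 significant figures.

Propagation delay = 36000000 / 300000000 = 120 ms.
Transmission budget = 704 − 120 = 584 ms.
R ≥ L / t_tx = 35000 bits / 0.584 s = 59.9 kbps.

59.9 kbps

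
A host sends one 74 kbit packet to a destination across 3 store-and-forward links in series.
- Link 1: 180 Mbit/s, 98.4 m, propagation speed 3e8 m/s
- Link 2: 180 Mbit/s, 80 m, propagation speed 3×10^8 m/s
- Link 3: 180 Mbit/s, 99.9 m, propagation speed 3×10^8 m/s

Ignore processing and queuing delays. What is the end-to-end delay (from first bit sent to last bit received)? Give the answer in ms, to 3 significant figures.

L = 74000 bits.
Transmission delay per hop = L/R = 74000/180000000 = 0.411111 ms; 3 hops → 1.23333 ms.
Propagation delays (d/s per hop): 0.000328, 0.000266667, 0.000333 ms; sum = 0.000927667 ms.
End-to-end = 1.23 ms.

1.23 ms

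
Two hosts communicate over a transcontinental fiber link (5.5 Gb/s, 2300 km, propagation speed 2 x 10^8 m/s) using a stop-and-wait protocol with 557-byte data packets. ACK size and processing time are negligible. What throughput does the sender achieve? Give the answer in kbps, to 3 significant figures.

t_tx = L/R = 4456/5500000000 = 8.10182e-07 s.
t_prop = 2300000/200000000 = 0.0115 s; RTT = 0.023 s.
Cycle = t_tx + RTT = 0.0230008 s.
Throughput = L / cycle = 4456 / 0.0230008 = 194 kbps.

194 kbps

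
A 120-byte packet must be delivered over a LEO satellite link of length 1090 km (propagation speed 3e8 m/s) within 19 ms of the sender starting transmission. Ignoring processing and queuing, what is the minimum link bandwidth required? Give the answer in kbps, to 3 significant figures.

L = 960 bits.
Propagation delay = 1090000 / 300000000 = 3.63333 ms.
Transmission budget = 19 − 3.63333 = 15.3667 ms.
R ≥ L / t_tx = 960 bits / 0.0153667 s = 62.5 kbps.

62.5 kbps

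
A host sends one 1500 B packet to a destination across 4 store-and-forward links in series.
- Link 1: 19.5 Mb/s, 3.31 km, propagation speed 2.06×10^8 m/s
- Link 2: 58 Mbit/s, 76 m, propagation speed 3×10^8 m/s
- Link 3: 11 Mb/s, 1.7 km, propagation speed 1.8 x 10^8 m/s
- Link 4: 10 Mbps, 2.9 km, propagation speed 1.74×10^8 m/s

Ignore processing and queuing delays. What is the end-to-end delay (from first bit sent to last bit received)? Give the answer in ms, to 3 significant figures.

3.16 ms

L = 1500 × 8 = 12000 bits.
Transmission delays (L/R per hop): 0.615385, 0.206897, 1.09091, 1.2 ms; sum = 3.11319 ms.
Propagation delays (d/s per hop): 0.016068, 0.000253333, 0.00944444, 0.0166667 ms; sum = 0.0424324 ms.
End-to-end = 3.16 ms.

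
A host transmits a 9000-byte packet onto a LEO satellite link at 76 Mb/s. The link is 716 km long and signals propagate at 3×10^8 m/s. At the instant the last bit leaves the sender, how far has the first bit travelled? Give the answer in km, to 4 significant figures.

t_tx = L/R = 72000/76000000 = 0.000947368 s.
Distance = s × t_tx = 300000000 × 0.000947368 = 284.2 km.

284.2 km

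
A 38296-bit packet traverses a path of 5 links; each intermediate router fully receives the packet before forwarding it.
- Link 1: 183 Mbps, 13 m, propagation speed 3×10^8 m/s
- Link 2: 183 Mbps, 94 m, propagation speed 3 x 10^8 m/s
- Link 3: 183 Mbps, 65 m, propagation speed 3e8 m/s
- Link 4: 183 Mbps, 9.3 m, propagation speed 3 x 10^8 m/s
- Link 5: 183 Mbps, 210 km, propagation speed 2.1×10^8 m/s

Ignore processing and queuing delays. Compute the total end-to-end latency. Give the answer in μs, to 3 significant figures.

Transmission delay per hop = L/R = 38296/183000000 = 209.268 μs; 5 hops → 1046.34 μs.
Propagation delays (d/s per hop): 0.0433333, 0.313333, 0.216667, 0.031, 1000 μs; sum = 1000.6 μs.
End-to-end = 2050 μs.

2050 μs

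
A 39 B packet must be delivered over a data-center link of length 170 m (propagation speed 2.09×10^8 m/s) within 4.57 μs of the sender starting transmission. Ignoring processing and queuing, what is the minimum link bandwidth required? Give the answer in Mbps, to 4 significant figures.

L = 312 bits.
Propagation delay = 170 / 209000000 = 0.813397 μs.
Transmission budget = 4.57 − 0.813397 = 3.7566 μs.
R ≥ L / t_tx = 312 bits / 3.7566e-06 s = 83.05 Mbps.

83.05 Mbps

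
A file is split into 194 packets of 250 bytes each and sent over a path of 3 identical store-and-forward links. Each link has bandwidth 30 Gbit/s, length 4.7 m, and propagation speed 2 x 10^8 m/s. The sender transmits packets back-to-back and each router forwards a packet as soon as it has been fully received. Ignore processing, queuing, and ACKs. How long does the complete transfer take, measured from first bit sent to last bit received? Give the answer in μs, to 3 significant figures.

Per-hop transmission t_tx = L/R = 2000/30000000000 = 0.0666667 μs.
Per-hop propagation t_prop = 4.7/200000000 = 0.0235 μs.
Pipeline fill: first packet needs 3·t_tx to clear all hops; remaining 193 packets each add one t_tx.
Total = (3+194-1)·t_tx + 3·t_prop = 196·0.0666667 + 3·0.0235 = 13.1 μs.

13.1 μs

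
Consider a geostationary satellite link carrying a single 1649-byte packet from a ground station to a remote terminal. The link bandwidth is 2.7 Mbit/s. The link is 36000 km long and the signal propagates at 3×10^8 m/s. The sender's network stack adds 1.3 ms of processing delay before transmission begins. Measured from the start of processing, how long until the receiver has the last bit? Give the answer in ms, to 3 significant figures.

L = 1649 × 8 = 13192 bits.
Transmission delay = L/R = 13192 / 2700000 = 4.88593 ms.
Propagation delay = d/s = 36000000 m / 300000000 m/s = 120 ms.
Plus processing delay 1.3 ms = 1.3 ms.
Total = 126 ms.

126 ms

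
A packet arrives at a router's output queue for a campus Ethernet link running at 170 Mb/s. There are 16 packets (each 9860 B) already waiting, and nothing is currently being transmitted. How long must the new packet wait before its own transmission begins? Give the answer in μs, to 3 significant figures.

7420 μs

Each queued packet: L/R = 78880/170000000 = 464 μs.
16 queued → 7424 μs.
Queuing delay = 7420 μs.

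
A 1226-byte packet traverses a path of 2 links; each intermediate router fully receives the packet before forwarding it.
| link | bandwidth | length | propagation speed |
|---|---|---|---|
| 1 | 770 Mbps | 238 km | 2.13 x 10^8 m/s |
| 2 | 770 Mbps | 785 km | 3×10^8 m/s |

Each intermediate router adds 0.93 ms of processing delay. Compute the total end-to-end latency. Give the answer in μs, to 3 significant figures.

L = 1226 × 8 = 9808 bits.
Transmission delay per hop = L/R = 9808/770000000 = 12.7377 μs; 2 hops → 25.4753 μs.
Propagation delays (d/s per hop): 1117.37, 2616.67 μs; sum = 3734.04 μs.
Processing at 1 router(s): 1 × 0.93 ms = 930 μs.
End-to-end = 4690 μs.

4690 μs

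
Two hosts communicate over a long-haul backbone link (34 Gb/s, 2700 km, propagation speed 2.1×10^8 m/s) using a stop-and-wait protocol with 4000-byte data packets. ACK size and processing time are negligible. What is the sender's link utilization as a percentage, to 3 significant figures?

0.00366 %

t_tx = L/R = 32000/34000000000 = 9.41176e-07 s.
t_prop = 2700000/210000000 = 0.0128571 s; RTT = 0.0257143 s.
Cycle = t_tx + RTT = 0.0257152 s.
Utilization = t_tx / cycle = 9.41176e-07/0.0257152 = 0.00366 %.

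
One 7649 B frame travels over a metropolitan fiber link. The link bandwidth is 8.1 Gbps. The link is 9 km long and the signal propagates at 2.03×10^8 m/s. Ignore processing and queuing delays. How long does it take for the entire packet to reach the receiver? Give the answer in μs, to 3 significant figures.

51.9 μs

L = 7649 × 8 = 61192 bits.
Transmission delay = L/R = 61192 / 8100000000 = 7.55457 μs.
Propagation delay = d/s = 9000 m / 2.03e+08 m/s = 44.335 μs.
Total = 51.9 μs.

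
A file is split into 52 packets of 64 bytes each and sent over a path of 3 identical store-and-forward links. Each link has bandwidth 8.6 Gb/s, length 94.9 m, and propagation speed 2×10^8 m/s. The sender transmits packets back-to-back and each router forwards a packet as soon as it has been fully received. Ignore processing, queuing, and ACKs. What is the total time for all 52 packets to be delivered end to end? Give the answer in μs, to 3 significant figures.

Per-hop transmission t_tx = L/R = 512/8600000000 = 0.0595349 μs.
Per-hop propagation t_prop = 94.9/200000000 = 0.4745 μs.
Pipeline fill: first packet needs 3·t_tx to clear all hops; remaining 51 packets each add one t_tx.
Total = (3+52-1)·t_tx + 3·t_prop = 54·0.0595349 + 3·0.4745 = 4.64 μs.

4.64 μs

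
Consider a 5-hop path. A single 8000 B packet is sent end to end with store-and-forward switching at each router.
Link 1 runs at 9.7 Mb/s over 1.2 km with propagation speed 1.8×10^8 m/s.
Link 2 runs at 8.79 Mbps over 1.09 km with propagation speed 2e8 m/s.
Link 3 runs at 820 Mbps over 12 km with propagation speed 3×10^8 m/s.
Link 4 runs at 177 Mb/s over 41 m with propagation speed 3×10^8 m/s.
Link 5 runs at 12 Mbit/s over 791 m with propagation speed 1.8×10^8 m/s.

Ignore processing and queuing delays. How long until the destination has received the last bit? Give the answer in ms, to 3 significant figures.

19.7 ms

L = 8000 × 8 = 64000 bits.
Transmission delays (L/R per hop): 6.59794, 7.281, 0.0780488, 0.361582, 5.33333 ms; sum = 19.6519 ms.
Propagation delays (d/s per hop): 0.00666667, 0.00545, 0.04, 0.000136667, 0.00439444 ms; sum = 0.0566478 ms.
End-to-end = 19.7 ms.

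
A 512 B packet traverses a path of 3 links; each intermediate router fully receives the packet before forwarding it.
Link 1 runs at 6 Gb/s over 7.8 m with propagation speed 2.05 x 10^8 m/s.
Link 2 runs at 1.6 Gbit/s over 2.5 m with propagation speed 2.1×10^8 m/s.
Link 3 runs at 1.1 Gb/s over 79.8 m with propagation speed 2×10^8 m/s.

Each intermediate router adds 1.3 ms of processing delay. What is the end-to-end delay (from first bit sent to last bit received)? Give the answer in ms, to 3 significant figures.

2.61 ms

L = 512 × 8 = 4096 bits.
Transmission delays (L/R per hop): 0.000682667, 0.00256, 0.00372364 ms; sum = 0.0069663 ms.
Propagation delays (d/s per hop): 3.80488e-05, 1.19048e-05, 0.000399 ms; sum = 0.000448954 ms.
Processing at 2 router(s): 2 × 1.3 ms = 2.6 ms.
End-to-end = 2.61 ms.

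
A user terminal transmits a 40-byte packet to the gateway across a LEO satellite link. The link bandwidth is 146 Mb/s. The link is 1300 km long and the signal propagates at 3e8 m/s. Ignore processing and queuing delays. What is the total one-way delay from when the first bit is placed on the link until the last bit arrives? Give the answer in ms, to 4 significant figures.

4.336 ms

L = 40 × 8 = 320 bits.
Transmission delay = L/R = 320 / 146000000 = 0.00219178 ms.
Propagation delay = d/s = 1300000 m / 300000000 m/s = 4.33333 ms.
Total = 4.336 ms.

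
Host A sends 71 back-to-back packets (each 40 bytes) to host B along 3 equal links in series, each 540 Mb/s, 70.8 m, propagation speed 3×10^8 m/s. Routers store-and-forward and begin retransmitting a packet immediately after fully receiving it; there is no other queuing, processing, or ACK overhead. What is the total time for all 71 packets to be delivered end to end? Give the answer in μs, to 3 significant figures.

44.0 μs

Per-hop transmission t_tx = L/R = 320/540000000 = 0.592593 μs.
Per-hop propagation t_prop = 70.8/300000000 = 0.236 μs.
Pipeline fill: first packet needs 3·t_tx to clear all hops; remaining 70 packets each add one t_tx.
Total = (3+71-1)·t_tx + 3·t_prop = 73·0.592593 + 3·0.236 = 44.0 μs.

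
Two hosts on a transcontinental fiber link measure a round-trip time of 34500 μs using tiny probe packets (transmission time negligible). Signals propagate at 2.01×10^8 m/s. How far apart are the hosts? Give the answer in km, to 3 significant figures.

3470 km

One-way propagation = RTT/2 = 17250 μs.
d = s × t = 2.01e+08 × 0.01725 = 3470 km.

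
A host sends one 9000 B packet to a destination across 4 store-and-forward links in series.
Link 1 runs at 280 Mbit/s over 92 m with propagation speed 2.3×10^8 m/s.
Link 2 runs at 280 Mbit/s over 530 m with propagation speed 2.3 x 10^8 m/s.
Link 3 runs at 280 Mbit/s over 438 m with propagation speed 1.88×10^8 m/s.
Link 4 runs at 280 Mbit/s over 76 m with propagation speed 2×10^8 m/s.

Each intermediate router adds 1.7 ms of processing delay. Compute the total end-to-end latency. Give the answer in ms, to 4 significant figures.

6.134 ms

L = 9000 × 8 = 72000 bits.
Transmission delay per hop = L/R = 72000/280000000 = 0.257143 ms; 4 hops → 1.02857 ms.
Propagation delays (d/s per hop): 0.0004, 0.00230435, 0.00232979, 0.00038 ms; sum = 0.00541414 ms.
Processing at 3 router(s): 3 × 1.7 ms = 5.1 ms.
End-to-end = 6.134 ms.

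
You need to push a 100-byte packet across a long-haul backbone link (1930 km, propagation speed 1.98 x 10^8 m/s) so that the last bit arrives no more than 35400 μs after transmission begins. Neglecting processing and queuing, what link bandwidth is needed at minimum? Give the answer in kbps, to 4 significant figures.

31.19 kbps

L = 800 bits.
Propagation delay = 1930000 / 198000000 = 9747.47 μs.
Transmission budget = 35400 − 9747.47 = 25652.5 μs.
R ≥ L / t_tx = 800 bits / 0.0256525 s = 31.19 kbps.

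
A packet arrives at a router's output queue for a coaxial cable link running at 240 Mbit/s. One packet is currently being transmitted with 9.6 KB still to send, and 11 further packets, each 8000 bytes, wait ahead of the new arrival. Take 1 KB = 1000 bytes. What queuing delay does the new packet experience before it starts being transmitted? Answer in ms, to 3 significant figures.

3.25 ms

Each queued packet: L/R = 64000/240000000 = 0.266667 ms.
11 queued → 2.93333 ms.
Plus remaining 76800 bits of current packet: 0.32 ms.
Queuing delay = 3.25 ms.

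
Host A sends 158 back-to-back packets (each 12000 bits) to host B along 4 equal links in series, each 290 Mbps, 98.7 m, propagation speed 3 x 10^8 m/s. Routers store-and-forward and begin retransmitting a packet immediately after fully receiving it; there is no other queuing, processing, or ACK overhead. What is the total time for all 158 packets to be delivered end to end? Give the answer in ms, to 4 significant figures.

6.663 ms

Per-hop transmission t_tx = L/R = 12000/290000000 = 0.0413793 ms.
Per-hop propagation t_prop = 98.7/300000000 = 0.000329 ms.
Pipeline fill: first packet needs 4·t_tx to clear all hops; remaining 157 packets each add one t_tx.
Total = (4+158-1)·t_tx + 4·t_prop = 161·0.0413793 + 4·0.000329 = 6.663 ms.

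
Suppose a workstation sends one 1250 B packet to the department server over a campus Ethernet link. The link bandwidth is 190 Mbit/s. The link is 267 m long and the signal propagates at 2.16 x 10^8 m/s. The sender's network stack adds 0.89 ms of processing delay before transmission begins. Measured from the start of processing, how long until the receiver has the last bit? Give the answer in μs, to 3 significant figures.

L = 1250 × 8 = 10000 bits.
Transmission delay = L/R = 10000 / 190000000 = 52.6316 μs.
Propagation delay = d/s = 267 m / 216000000 m/s = 1.23611 μs.
Plus processing delay 0.89 ms = 890 μs.
Total = 944 μs.

944 μs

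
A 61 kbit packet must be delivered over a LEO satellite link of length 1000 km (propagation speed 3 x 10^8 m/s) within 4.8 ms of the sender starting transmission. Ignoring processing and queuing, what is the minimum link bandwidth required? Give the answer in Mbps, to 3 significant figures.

Propagation delay = 1000000 / 300000000 = 3.33333 ms.
Transmission budget = 4.8 − 3.33333 = 1.46667 ms.
R ≥ L / t_tx = 61000 bits / 0.00146667 s = 41.6 Mbps.

41.6 Mbps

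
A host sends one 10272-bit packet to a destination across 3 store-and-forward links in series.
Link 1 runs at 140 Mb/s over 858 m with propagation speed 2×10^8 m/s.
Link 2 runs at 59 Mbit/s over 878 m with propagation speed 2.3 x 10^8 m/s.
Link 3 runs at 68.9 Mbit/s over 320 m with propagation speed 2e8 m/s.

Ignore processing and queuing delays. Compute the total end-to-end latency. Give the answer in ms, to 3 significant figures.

0.406 ms

Transmission delays (L/R per hop): 0.0733714, 0.174102, 0.149086 ms; sum = 0.396559 ms.
Propagation delays (d/s per hop): 0.00429, 0.00381739, 0.0016 ms; sum = 0.00970739 ms.
End-to-end = 0.406 ms.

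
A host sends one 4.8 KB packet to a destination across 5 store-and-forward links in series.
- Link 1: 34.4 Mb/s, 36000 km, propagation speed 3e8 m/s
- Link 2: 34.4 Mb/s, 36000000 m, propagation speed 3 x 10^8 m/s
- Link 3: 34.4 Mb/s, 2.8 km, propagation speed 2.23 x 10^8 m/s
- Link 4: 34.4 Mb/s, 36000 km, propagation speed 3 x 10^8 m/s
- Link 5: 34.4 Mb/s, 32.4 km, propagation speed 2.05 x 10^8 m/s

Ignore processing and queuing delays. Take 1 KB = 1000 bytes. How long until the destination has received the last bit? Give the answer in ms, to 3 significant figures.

L = 38400 bits.
Transmission delay per hop = L/R = 38400/34400000 = 1.11628 ms; 5 hops → 5.5814 ms.
Propagation delays (d/s per hop): 120, 120, 0.0125561, 120, 0.158049 ms; sum = 360.171 ms.
End-to-end = 366 ms.

366 ms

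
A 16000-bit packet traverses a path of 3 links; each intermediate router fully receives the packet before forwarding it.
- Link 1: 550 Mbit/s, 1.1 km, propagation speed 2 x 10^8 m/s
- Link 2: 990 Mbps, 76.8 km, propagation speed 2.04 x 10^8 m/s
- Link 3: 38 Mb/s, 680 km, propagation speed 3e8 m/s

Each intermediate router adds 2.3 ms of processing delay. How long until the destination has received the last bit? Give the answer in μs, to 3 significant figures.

7710 μs

Transmission delays (L/R per hop): 29.0909, 16.1616, 421.053 μs; sum = 466.305 μs.
Propagation delays (d/s per hop): 5.5, 376.471, 2266.67 μs; sum = 2648.64 μs.
Processing at 2 router(s): 2 × 2.3 ms = 4600 μs.
End-to-end = 7710 μs.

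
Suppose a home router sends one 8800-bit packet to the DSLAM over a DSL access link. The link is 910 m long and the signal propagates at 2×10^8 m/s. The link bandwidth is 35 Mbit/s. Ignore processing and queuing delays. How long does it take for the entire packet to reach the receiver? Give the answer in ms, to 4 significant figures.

Transmission delay = L/R = 8800 / 35000000 = 0.251429 ms.
Propagation delay = d/s = 910 m / 200000000 m/s = 0.00455 ms.
Total = 0.2560 ms.

0.2560 ms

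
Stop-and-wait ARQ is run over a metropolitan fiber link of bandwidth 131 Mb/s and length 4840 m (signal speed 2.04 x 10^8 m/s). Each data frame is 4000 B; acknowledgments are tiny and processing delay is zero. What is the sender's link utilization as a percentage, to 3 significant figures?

t_tx = L/R = 32000/131000000 = 0.000244275 s.
t_prop = 4840/204000000 = 2.37255e-05 s; RTT = 4.7451e-05 s.
Cycle = t_tx + RTT = 0.000291726 s.
Utilization = t_tx / cycle = 0.000244275/0.000291726 = 83.7 %.

83.7 %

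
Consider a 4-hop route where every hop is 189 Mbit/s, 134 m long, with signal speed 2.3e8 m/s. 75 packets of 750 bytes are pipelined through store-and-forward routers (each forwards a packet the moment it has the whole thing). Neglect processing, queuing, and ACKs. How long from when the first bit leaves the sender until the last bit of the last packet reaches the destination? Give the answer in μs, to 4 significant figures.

Per-hop transmission t_tx = L/R = 6000/189000000 = 31.746 μs.
Per-hop propagation t_prop = 134/2.3e+08 = 0.582609 μs.
Pipeline fill: first packet needs 4·t_tx to clear all hops; remaining 74 packets each add one t_tx.
Total = (4+75-1)·t_tx + 4·t_prop = 78·31.746 + 4·0.582609 = 2479 μs.

2479 μs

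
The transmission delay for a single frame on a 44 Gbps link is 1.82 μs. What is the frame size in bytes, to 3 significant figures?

L = R × t_tx = 44000000000 b/s × 1.82e-06 s = 80080 bits.
In bytes: 80080 / 8 = 10000 bytes.

10000 bytes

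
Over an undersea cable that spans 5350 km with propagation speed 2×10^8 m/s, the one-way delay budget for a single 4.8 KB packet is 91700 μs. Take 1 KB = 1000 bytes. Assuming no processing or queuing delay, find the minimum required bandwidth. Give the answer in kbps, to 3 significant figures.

591 kbps

L = 38400 bits.
Propagation delay = 5350000 / 200000000 = 26750 μs.
Transmission budget = 91700 − 26750 = 64950 μs.
R ≥ L / t_tx = 38400 bits / 0.06495 s = 591 kbps.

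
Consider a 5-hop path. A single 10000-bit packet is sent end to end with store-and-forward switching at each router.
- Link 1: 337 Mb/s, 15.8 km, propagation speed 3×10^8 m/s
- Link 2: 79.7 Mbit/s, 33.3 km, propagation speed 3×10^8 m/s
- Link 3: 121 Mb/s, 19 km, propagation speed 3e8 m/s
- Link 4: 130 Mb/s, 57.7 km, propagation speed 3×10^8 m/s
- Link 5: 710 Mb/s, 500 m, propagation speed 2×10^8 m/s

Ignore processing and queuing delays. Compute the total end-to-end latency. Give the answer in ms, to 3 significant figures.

Transmission delays (L/R per hop): 0.0296736, 0.125471, 0.0826446, 0.0769231, 0.0140845 ms; sum = 0.328796 ms.
Propagation delays (d/s per hop): 0.0526667, 0.111, 0.0633333, 0.192333, 0.0025 ms; sum = 0.421833 ms.
End-to-end = 0.751 ms.

0.751 ms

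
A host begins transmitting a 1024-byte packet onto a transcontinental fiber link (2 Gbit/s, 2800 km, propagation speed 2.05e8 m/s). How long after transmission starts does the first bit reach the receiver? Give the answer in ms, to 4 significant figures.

13.66 ms

First bit experiences only propagation delay: d/s = 2800000/2.05e+08 = 13.66 ms.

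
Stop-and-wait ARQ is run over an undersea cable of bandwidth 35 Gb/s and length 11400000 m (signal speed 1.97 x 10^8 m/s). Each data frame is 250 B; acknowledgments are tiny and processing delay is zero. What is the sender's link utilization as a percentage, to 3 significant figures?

0.0000494 %

t_tx = L/R = 2000/35000000000 = 5.71429e-08 s.
t_prop = 11400000/197000000 = 0.057868 s; RTT = 0.115736 s.
Cycle = t_tx + RTT = 0.115736 s.
Utilization = t_tx / cycle = 5.71429e-08/0.115736 = 0.0000494 %.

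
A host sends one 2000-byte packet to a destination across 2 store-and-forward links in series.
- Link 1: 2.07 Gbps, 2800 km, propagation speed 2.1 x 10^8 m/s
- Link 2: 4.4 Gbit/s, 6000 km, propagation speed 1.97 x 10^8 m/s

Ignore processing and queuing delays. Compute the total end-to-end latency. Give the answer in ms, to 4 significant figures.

43.80 ms

L = 2000 × 8 = 16000 bits.
Transmission delays (L/R per hop): 0.00772947, 0.00363636 ms; sum = 0.0113658 ms.
Propagation delays (d/s per hop): 13.3333, 30.4569 ms; sum = 43.7902 ms.
End-to-end = 43.80 ms.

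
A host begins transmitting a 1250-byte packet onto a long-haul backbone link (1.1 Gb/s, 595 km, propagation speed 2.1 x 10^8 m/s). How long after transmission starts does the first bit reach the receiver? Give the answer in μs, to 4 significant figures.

First bit experiences only propagation delay: d/s = 595000/210000000 = 2833 μs.

2833 μs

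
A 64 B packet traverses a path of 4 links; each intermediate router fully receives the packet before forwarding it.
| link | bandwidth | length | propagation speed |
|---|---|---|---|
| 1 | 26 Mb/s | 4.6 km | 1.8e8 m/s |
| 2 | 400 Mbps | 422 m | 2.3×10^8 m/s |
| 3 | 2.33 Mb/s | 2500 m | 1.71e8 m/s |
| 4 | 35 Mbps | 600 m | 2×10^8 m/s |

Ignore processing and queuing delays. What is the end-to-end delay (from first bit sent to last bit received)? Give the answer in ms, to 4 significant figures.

0.3004 ms

L = 64 × 8 = 512 bits.
Transmission delays (L/R per hop): 0.0196923, 0.00128, 0.219742, 0.0146286 ms; sum = 0.255343 ms.
Propagation delays (d/s per hop): 0.0255556, 0.00183478, 0.0146199, 0.003 ms; sum = 0.0450102 ms.
End-to-end = 0.3004 ms.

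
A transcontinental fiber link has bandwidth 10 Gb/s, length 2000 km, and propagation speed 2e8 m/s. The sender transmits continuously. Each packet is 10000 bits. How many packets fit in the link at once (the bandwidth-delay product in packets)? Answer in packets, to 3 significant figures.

10000 packets

Propagation delay = 2000000 / 200000000 = 0.01 s.
BDP = R × t_prop = 10000000000 × 0.01 = 100000000 bits.
In packets of 10000 bits: 10000 packets.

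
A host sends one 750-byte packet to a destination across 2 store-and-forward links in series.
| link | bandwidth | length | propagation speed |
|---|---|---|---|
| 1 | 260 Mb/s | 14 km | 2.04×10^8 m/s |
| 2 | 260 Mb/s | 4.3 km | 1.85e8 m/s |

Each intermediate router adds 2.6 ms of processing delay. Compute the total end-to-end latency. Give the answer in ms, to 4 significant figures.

2.738 ms

L = 750 × 8 = 6000 bits.
Transmission delay per hop = L/R = 6000/260000000 = 0.0230769 ms; 2 hops → 0.0461538 ms.
Propagation delays (d/s per hop): 0.0686275, 0.0232432 ms; sum = 0.0918707 ms.
Processing at 1 router(s): 1 × 2.6 ms = 2.6 ms.
End-to-end = 2.738 ms.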